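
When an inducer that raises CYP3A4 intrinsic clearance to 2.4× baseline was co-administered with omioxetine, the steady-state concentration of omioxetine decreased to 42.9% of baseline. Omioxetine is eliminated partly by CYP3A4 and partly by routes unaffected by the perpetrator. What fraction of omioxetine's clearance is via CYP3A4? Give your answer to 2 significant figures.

0.95

CL'/CL = 1 / 0.429 = 2.331
2.4·fm + (1 − fm) = 2.331
fm = (2.331 − 1) / (2.4 − 1) = 0.95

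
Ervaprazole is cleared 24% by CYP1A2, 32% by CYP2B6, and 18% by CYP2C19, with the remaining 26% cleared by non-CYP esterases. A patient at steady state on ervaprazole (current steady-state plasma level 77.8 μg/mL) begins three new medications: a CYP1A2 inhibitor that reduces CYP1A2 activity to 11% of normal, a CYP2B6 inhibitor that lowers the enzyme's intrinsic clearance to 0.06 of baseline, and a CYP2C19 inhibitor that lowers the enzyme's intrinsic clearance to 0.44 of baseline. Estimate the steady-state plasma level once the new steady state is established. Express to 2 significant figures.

2.0 × 10² μg/mL

The CYP1A2 pathway (24% of clearance) falls to 0.11× activity: 0.24 × 0.11 = 0.0264.
The CYP2B6 pathway (32% of clearance) falls to 0.06× activity: 0.32 × 0.06 = 0.0192.
The CYP2C19 pathway (18% of clearance) drops to 0.44× activity: 0.18 × 0.44 = 0.0792.
Non-CYP routes (26%) are unchanged.
CL_new/CL_old = 0.0264 + 0.0192 + 0.0792 + 0.26 = 0.3848.
New steady-state plasma level = 77.8 / 0.3848 = 2.0 × 10² μg/mL (concentration scales inversely with clearance).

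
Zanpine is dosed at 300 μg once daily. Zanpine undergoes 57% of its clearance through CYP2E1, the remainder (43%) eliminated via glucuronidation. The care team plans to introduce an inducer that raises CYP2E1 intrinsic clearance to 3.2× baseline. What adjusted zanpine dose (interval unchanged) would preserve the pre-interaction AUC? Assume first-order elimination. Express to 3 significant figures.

The CYP2E1 pathway (57% of clearance) rises to 3.2× activity: 0.57 × 3.2 = 1.824.
The remaining 43% of clearance is unaffected.
Relative clearance = 1.824 + 0.43 = 2.254.
Exposure is unchanged when dose changes in proportion to clearance. New dose = 300 μg × 2.254 = 676 μg.

676 μg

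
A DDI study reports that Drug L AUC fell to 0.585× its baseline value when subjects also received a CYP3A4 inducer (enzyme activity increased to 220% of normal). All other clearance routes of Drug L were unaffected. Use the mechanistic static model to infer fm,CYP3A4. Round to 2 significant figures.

Write x for the fraction cleared via CYP3A4. The observed AUC change means clearance rose to 1/0.585 = 1.709 of baseline.
Setting x·2.2 + (1 − x) = 1.709 and solving: x = (1.709 − 1)/(2.2 − 1) = 0.59.

0.59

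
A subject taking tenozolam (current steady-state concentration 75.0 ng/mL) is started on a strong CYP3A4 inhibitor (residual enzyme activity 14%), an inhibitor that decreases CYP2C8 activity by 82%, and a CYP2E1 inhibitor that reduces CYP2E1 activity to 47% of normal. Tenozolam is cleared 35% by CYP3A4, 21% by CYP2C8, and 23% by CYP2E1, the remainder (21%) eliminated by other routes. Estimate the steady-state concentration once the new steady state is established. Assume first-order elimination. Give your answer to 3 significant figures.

CYP3A4: 0.35 × 0.14 = 0.049
CYP2C8: 0.21 × 0.18 = 0.0378
CYP2E1: 0.23 × 0.47 = 0.1081
Other: 0.21 (unchanged)
CL_new/CL_old = 0.049 + 0.0378 + 0.1081 + 0.21 = 0.4049.
Dividing the baseline by the relative clearance: 75.0 / 0.4049 = 185 ng/mL.

185 ng/mL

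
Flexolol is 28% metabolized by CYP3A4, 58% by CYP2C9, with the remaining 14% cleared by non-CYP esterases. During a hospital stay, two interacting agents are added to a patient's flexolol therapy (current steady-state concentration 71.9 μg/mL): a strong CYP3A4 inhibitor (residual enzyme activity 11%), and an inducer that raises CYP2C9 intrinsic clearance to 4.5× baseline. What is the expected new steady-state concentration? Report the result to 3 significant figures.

25.9 μg/mL

The CYP3A4 pathway (28% of clearance) falls to 0.11× activity: 0.28 × 0.11 = 0.0308.
The CYP2C9 pathway (58% of clearance) increases to 4.5× activity: 0.58 × 4.5 = 2.61.
Non-CYP routes (14%) are unchanged.
CL_new/CL_old = 0.0308 + 2.61 + 0.14 = 2.7808.
Dividing the baseline by the relative clearance: 71.9 / 2.7808 = 25.9 μg/mL.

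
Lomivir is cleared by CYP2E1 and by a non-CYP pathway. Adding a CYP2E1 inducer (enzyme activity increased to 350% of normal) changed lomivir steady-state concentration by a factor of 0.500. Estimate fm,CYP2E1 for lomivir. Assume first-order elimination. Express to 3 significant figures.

Write x for the fraction cleared via CYP2E1. The observed steady-state concentration change means clearance rose to 1/0.500 = 2 of baseline.
Only the CYP2E1 route changed, so 2 = x·3.5 + (1 − x), giving x = 0.400.

0.400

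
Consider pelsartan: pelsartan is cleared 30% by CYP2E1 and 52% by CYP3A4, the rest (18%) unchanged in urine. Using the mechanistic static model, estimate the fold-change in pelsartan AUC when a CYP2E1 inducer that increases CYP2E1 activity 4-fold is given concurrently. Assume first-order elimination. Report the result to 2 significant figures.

The CYP2E1 pathway (30% of clearance) increases to 4× activity: 0.3 × 4 = 1.2.
CYP3A4 (52%) and the residual 18% are unaffected.
Relative clearance = 1.2 + 0.52 + 0.18 = 1.9.
AUC is inversely proportional to clearance, so the fold-change is 1 / 1.9 = 0.53.

0.53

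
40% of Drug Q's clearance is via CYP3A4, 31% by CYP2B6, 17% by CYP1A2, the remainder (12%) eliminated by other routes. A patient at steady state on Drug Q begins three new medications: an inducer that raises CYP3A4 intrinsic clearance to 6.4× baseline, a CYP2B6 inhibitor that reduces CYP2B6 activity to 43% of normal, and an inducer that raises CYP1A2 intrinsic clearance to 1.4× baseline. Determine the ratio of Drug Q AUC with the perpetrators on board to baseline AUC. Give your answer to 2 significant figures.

0.33

The CYP3A4 pathway (40% of clearance) rises to 6.4× activity: 0.4 × 6.4 = 2.56.
The CYP2B6 pathway (31% of clearance) drops to 0.43× activity: 0.31 × 0.43 = 0.1333.
The CYP1A2 pathway (17% of clearance) is boosted to 1.4× activity: 0.17 × 1.4 = 0.238.
Non-CYP routes (12%) are unchanged.
Relative clearance = 2.56 + 0.1333 + 0.238 + 0.12 = 3.0513.
Net AUC ratio = 1 / 3.0513 = 0.33.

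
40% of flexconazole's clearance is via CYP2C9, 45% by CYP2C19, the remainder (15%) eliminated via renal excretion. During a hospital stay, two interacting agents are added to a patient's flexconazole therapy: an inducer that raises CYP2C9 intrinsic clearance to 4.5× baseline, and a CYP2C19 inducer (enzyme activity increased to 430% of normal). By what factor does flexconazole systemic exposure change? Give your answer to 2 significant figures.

The CYP2C9 pathway (40% of clearance) is boosted to 4.5× activity: 0.4 × 4.5 = 1.8.
The CYP2C19 pathway (45% of clearance) increases to 4.3× activity: 0.45 × 4.3 = 1.935.
The remaining 15% of clearance is unaffected.
Relative clearance = 1.8 + 1.935 + 0.15 = 3.885.
Systemic exposure ∝ 1/CL: fold-change = 1 / 3.885 = 0.26.

0.26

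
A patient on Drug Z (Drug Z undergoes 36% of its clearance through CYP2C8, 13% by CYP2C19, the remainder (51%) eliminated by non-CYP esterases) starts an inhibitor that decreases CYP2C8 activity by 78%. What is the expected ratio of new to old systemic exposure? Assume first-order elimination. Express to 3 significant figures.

CYP2C8: 0.36 × 0.22 = 0.0792
CYP2C19: 0.13 (unchanged)
Other: 0.51 (unchanged)
Relative clearance = 0.0792 + 0.13 + 0.51 = 0.7192.
Since systemic exposure ∝ 1/CL, the ratio is 1 / 0.7192 = 1.39.

1.39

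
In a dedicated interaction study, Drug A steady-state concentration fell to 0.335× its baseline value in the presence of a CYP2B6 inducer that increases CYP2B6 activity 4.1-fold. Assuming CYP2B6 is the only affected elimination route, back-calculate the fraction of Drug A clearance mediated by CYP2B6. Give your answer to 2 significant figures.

Write x for the fraction cleared via CYP2B6. The observed steady-state concentration change means clearance rose to 1/0.335 = 2.985 of baseline.
Only the CYP2B6 route changed, so 2.985 = x·4.1 + (1 − x), giving x = 0.64.

0.64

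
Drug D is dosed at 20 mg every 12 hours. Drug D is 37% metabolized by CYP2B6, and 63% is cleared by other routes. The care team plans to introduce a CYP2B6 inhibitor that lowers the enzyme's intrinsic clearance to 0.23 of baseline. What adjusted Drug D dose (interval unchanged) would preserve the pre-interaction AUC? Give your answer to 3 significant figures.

14.3 mg

CYP2B6: 0.37 × 0.23 = 0.0851
Other: 0.63 (unchanged)
Relative clearance = 0.0851 + 0.63 = 0.7151.
To maintain the same steady-state level, dose must scale with clearance: new dose = 20 × 0.7151 = 14.3 mg.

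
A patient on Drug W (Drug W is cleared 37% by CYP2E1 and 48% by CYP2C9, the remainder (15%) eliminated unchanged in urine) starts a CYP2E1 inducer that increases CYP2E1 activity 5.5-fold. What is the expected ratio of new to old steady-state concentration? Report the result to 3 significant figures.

CYP2E1: 0.37 × 5.5 = 2.035
CYP2C9: 0.48 (unchanged)
Other: 0.15 (unchanged)
CL_new/CL_old = 2.035 + 0.48 + 0.15 = 2.665.
Steady-state concentration ratio = CL_old/CL_new = 1 / 2.665 = 0.375.

0.375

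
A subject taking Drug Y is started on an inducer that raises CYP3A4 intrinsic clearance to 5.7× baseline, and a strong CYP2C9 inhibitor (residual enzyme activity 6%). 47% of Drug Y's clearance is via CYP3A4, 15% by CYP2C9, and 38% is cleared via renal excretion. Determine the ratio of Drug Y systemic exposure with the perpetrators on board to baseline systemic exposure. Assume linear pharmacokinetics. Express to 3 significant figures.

0.326

CYP3A4: 0.47 × 5.7 = 2.679
CYP2C9: 0.15 × 0.06 = 0.009
Other: 0.38 (unchanged)
Relative clearance = 2.679 + 0.009 + 0.38 = 3.068.
Net systemic exposure ratio = 1 / 3.068 = 0.326.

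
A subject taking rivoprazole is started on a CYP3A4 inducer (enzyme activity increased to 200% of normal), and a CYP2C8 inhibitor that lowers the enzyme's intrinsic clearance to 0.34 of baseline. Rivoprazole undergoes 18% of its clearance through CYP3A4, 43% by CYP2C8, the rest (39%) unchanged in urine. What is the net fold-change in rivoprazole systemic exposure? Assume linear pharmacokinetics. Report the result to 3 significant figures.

The CYP3A4 pathway (18% of clearance) is boosted to 2× activity: 0.18 × 2 = 0.36.
The CYP2C8 pathway (43% of clearance) drops to 0.34× activity: 0.43 × 0.34 = 0.1462.
The remaining 39% of clearance is unaffected.
New clearance relative to baseline: 0.36 + 0.1462 + 0.39 = 0.8962.
Systemic exposure ∝ 1/CL: fold-change = 1 / 0.8962 = 1.12.

1.12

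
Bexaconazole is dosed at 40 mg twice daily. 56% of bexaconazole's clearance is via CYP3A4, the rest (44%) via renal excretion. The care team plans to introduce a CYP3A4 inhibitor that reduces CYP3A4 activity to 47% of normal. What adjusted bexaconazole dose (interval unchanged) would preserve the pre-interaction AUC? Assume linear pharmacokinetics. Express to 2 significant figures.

28 mg

The CYP3A4 pathway (56% of clearance) falls to 0.47× activity: 0.56 × 0.47 = 0.2632.
Non-CYP routes (44%) are unchanged.
Relative clearance = 0.2632 + 0.44 = 0.7032.
Css,avg = (dose rate)/CL, so holding Css fixed requires dose ∝ CL: 40 × 0.7032 = 28 mg.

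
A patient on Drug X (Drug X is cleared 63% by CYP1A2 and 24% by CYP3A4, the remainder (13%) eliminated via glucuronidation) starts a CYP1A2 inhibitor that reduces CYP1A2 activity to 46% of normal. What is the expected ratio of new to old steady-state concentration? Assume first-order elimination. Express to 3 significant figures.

1.52

The CYP1A2 pathway (63% of clearance) is reduced to 0.46× activity: 0.63 × 0.46 = 0.2898.
CYP3A4 (24%) and the residual 13% are unaffected.
CL_new/CL_old = 0.2898 + 0.24 + 0.13 = 0.6598.
Since steady-state concentration ∝ 1/CL, the ratio is 1 / 0.6598 = 1.52.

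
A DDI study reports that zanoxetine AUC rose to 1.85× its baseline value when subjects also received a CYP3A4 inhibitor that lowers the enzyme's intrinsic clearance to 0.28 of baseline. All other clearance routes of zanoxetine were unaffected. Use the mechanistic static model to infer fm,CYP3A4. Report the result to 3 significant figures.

Call the CYP3A4 fraction fm. After the interaction, CL_new/CL_old = fm × 0.28 + (1 − fm).
AUC ratio = 1 / (new CL fraction), so new CL fraction = 1 / 1.85 = 0.5405.
fm × 0.28 + 1 − fm = 0.5405  ⇒  fm × (0.28 − 1) = −0.4595  ⇒  fm = 0.638.

0.638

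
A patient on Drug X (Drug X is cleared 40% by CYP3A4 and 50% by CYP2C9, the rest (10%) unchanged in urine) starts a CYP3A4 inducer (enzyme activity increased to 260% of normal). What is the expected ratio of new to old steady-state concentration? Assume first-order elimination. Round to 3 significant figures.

0.610

The CYP3A4 pathway (40% of clearance) is boosted to 2.6× activity: 0.4 × 2.6 = 1.04.
CYP2C9 (50%) and the residual 10% are unaffected.
CL_new/CL_old = 1.04 + 0.5 + 0.1 = 1.64.
Steady-state concentration ratio = CL_old/CL_new = 1 / 1.64 = 0.610.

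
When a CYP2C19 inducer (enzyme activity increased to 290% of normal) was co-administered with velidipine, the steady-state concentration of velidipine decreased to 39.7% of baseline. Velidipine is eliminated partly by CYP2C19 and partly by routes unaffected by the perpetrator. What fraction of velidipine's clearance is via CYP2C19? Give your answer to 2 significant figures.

CL'/CL = 1 / 0.397 = 2.519
2.9·fm + (1 − fm) = 2.519
fm = (2.519 − 1) / (2.9 − 1) = 0.80

0.80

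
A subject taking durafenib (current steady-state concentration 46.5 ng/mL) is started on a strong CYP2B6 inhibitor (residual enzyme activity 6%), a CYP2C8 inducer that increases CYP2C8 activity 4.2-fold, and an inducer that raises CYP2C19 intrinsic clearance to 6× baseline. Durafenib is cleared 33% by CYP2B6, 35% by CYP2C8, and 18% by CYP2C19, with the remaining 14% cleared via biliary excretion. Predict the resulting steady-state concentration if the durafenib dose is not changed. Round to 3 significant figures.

The CYP2B6 pathway (33% of clearance) drops to 0.06× activity: 0.33 × 0.06 = 0.0198.
The CYP2C8 pathway (35% of clearance) is boosted to 4.2× activity: 0.35 × 4.2 = 1.47.
The CYP2C19 pathway (18% of clearance) increases to 6× activity: 0.18 × 6 = 1.08.
The remaining 14% of clearance is unaffected.
New clearance relative to baseline: 0.0198 + 1.47 + 1.08 + 0.14 = 2.7098.
New steady-state concentration = 46.5 / 2.7098 = 17.2 ng/mL (concentration scales inversely with clearance).

17.2 ng/mL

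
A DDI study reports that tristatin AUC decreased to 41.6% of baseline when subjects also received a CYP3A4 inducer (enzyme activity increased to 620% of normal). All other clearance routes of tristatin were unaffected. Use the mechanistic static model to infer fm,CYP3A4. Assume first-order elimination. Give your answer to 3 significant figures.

0.270

CL'/CL = 1 / 0.416 = 2.404
6.2·fm + (1 − fm) = 2.404
fm = (2.404 − 1) / (6.2 − 1) = 0.270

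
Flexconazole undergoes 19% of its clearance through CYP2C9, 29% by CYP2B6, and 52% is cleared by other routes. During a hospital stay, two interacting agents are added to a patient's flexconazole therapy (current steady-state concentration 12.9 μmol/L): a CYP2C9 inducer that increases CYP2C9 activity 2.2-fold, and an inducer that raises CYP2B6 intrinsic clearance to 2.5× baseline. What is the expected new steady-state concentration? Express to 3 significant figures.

CYP2C9: 0.19 × 2.2 = 0.418
CYP2B6: 0.29 × 2.5 = 0.725
Other: 0.52 (unchanged)
New clearance relative to baseline: 0.418 + 0.725 + 0.52 = 1.663.
New steady-state concentration = 12.9 / 1.663 = 7.76 μmol/L (concentration scales inversely with clearance).

7.76 μmol/L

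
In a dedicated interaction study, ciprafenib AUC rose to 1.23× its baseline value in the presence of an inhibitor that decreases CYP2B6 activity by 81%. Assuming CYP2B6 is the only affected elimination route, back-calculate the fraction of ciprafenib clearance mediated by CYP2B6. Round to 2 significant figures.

Let fm be the CYP2B6 fraction. New clearance relative to baseline = fm × 0.19 + (1 − fm).
AUC ratio = 1 / (new CL fraction), so new CL fraction = 1 / 1.23 = 0.813.
fm × 0.19 + 1 − fm = 0.813  ⇒  fm × (0.19 − 1) = −0.187  ⇒  fm = 0.23.

0.23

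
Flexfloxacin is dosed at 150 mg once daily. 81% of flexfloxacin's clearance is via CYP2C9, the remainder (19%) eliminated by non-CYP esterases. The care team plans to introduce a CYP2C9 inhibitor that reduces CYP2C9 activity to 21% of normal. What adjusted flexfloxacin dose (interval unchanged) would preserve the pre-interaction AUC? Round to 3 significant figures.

The CYP2C9 pathway (81% of clearance) drops to 0.21× activity: 0.81 × 0.21 = 0.1701.
The remaining 19% of clearance is unaffected.
Relative clearance = 0.1701 + 0.19 = 0.3601.
Exposure is unchanged when dose changes in proportion to clearance. New dose = 150 mg × 0.3601 = 54.0 mg.

54.0 mg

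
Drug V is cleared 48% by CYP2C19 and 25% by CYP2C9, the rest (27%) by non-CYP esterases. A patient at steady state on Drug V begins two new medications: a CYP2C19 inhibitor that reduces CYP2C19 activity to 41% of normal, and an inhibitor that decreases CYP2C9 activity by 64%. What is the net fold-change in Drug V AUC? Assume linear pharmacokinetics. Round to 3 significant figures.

CYP2C19: 0.48 × 0.41 = 0.1968
CYP2C9: 0.25 × 0.36 = 0.09
Other: 0.27 (unchanged)
Relative clearance = 0.1968 + 0.09 + 0.27 = 0.5568.
AUC ∝ 1/CL: fold-change = 1 / 0.5568 = 1.80.

1.80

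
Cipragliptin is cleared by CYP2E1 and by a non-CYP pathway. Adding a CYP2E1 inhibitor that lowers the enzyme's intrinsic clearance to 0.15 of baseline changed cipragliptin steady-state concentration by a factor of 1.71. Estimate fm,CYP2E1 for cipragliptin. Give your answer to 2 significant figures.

0.49

CL'/CL = 1 / 1.71 = 0.5848
0.15·fm + (1 − fm) = 0.5848
fm = (0.5848 − 1) / (0.15 − 1) = 0.49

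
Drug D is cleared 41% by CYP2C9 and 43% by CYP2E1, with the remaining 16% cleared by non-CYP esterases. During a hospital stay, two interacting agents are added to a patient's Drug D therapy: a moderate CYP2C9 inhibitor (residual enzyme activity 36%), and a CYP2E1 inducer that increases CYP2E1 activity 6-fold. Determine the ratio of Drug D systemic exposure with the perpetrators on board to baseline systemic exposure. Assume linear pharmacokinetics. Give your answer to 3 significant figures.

0.346

The CYP2C9 pathway (41% of clearance) drops to 0.36× activity: 0.41 × 0.36 = 0.1476.
The CYP2E1 pathway (43% of clearance) rises to 6× activity: 0.43 × 6 = 2.58.
The remaining 16% of clearance is unaffected.
Relative clearance = 0.1476 + 2.58 + 0.16 = 2.8876.
Net systemic exposure ratio = 1 / 2.8876 = 0.346.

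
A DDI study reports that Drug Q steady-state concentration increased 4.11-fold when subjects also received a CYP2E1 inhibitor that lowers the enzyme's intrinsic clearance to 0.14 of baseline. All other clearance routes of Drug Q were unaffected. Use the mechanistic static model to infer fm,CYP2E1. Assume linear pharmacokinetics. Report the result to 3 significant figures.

Call the CYP2E1 fraction fm. After the interaction, CL_new/CL_old = fm × 0.14 + (1 − fm).
Steady-state concentration ratio = 1 / (new CL fraction), so new CL fraction = 1 / 4.11 = 0.2433.
fm × 0.14 + 1 − fm = 0.2433  ⇒  fm × (0.14 − 1) = −0.7567  ⇒  fm = 0.880.

0.880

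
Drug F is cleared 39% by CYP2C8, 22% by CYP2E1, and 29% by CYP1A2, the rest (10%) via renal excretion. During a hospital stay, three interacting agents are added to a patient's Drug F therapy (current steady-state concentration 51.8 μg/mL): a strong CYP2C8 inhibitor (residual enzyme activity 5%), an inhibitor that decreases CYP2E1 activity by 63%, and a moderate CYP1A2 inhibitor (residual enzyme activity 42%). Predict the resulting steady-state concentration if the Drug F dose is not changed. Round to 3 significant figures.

CYP2C8: 0.39 × 0.05 = 0.0195
CYP2E1: 0.22 × 0.37 = 0.0814
CYP1A2: 0.29 × 0.42 = 0.1218
Other: 0.1 (unchanged)
New clearance relative to baseline: 0.0195 + 0.0814 + 0.1218 + 0.1 = 0.3227.
Steady-state concentration ∝ 1/CL: new value = 51.8 / 0.3227 = 161 μg/mL.

161 μg/mL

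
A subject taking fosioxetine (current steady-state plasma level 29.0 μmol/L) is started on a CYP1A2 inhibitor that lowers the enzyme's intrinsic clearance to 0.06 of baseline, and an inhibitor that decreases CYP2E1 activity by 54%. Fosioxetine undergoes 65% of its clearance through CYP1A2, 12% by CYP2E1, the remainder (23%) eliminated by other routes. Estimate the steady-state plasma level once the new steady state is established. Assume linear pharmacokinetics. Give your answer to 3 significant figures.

89.5 μmol/L

The CYP1A2 pathway (65% of clearance) falls to 0.06× activity: 0.65 × 0.06 = 0.039.
The CYP2E1 pathway (12% of clearance) is reduced to 0.46× activity: 0.12 × 0.46 = 0.0552.
The remaining 23% of clearance is unaffected.
New clearance relative to baseline: 0.039 + 0.0552 + 0.23 = 0.3242.
Steady-state plasma level ∝ 1/CL: new value = 29.0 / 0.3242 = 89.5 μmol/L.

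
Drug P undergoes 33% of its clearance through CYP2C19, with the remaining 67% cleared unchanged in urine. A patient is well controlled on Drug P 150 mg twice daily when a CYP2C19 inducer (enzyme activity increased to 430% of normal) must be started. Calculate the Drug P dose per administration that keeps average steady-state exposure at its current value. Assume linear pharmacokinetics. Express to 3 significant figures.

313 mg

CYP2C19: 0.33 × 4.3 = 1.419
Other: 0.67 (unchanged)
New clearance relative to baseline: 1.419 + 0.67 = 2.089.
Css,avg = (dose rate)/CL, so holding Css fixed requires dose ∝ CL: 150 × 2.089 = 313 mg.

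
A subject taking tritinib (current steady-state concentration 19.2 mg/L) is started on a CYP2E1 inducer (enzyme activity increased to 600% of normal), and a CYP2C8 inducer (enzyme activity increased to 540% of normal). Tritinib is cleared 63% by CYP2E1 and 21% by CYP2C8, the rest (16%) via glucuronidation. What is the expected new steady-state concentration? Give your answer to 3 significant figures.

CYP2E1: 0.63 × 6 = 3.78
CYP2C8: 0.21 × 5.4 = 1.134
Other: 0.16 (unchanged)
Relative clearance = 3.78 + 1.134 + 0.16 = 5.074.
New steady-state concentration = 19.2 / 5.074 = 3.78 mg/L (concentration scales inversely with clearance).

3.78 mg/L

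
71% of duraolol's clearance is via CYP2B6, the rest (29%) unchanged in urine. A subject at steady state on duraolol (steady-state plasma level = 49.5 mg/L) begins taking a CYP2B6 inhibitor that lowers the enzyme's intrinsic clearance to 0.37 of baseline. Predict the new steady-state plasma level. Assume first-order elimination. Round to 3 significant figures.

89.6 mg/L

The CYP2B6 pathway (71% of clearance) is reduced to 0.37× activity: 0.71 × 0.37 = 0.2627.
The remaining 29% of clearance is unaffected.
Relative clearance = 0.2627 + 0.29 = 0.5527.
With dosing unchanged, steady-state plasma level scales as 1/CL: 49.5 / 0.5527 = 89.6 mg/L.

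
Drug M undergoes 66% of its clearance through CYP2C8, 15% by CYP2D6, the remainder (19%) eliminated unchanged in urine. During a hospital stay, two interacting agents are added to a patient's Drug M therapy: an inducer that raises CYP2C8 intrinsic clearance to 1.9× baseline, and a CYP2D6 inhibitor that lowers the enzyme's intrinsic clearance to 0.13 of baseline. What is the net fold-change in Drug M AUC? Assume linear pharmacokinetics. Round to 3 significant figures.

The CYP2C8 pathway (66% of clearance) increases to 1.9× activity: 0.66 × 1.9 = 1.254.
The CYP2D6 pathway (15% of clearance) drops to 0.13× activity: 0.15 × 0.13 = 0.0195.
The remaining 19% of clearance is unaffected.
Relative clearance = 1.254 + 0.0195 + 0.19 = 1.4635.
Net AUC ratio = 1 / 1.4635 = 0.683.

0.683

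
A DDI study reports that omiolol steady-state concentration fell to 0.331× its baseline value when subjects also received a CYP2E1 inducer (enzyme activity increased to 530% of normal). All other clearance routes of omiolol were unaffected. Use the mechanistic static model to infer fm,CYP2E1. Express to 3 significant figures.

0.470

Call the CYP2E1 fraction fm. After the interaction, CL_new/CL_old = fm × 5.3 + (1 − fm).
Steady-state concentration ratio = 1 / (new CL fraction), so new CL fraction = 1 / 0.331 = 3.021.
fm × 5.3 + 1 − fm = 3.021  ⇒  fm × (5.3 − 1) = 2.021  ⇒  fm = 0.470.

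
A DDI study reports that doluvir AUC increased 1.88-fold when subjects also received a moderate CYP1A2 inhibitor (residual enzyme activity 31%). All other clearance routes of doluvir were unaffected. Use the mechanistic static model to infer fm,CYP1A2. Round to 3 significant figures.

CL'/CL = 1 / 1.88 = 0.5319
0.31·fm + (1 − fm) = 0.5319
fm = (0.5319 − 1) / (0.31 − 1) = 0.678

0.678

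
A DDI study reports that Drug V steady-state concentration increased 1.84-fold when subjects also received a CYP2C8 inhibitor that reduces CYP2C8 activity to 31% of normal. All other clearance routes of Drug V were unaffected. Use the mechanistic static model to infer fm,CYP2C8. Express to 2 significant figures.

Let fm be the CYP2C8 fraction. New clearance relative to baseline = fm × 0.31 + (1 − fm).
Steady-state concentration ratio = 1 / (new CL fraction), so new CL fraction = 1 / 1.84 = 0.5435.
fm × 0.31 + 1 − fm = 0.5435  ⇒  fm × (0.31 − 1) = −0.4565  ⇒  fm = 0.66.

0.66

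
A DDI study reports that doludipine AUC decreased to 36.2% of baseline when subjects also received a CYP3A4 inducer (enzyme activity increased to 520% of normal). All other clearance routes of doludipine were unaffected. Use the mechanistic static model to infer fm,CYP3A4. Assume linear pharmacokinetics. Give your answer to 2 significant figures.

0.42

CL'/CL = 1 / 0.362 = 2.762
5.2·fm + (1 − fm) = 2.762
fm = (2.762 − 1) / (5.2 − 1) = 0.42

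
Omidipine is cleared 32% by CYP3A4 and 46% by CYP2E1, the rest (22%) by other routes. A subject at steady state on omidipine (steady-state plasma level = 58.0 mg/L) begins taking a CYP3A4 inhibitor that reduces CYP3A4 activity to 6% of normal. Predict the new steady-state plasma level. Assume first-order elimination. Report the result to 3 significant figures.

CYP3A4: 0.32 × 0.06 = 0.0192
CYP2E1: 0.46 (unchanged)
Other: 0.22 (unchanged)
Relative clearance = 0.0192 + 0.46 + 0.22 = 0.6992.
With dosing unchanged, steady-state plasma level scales as 1/CL: 58.0 / 0.6992 = 83.0 mg/L.

83.0 mg/L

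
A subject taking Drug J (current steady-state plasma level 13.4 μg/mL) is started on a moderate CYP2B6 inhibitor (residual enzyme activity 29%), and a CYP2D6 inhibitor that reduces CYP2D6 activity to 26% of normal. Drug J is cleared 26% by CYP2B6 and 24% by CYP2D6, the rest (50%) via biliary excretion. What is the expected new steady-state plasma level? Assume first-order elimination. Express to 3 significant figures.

21.0 μg/mL

The CYP2B6 pathway (26% of clearance) falls to 0.29× activity: 0.26 × 0.29 = 0.0754.
The CYP2D6 pathway (24% of clearance) drops to 0.26× activity: 0.24 × 0.26 = 0.0624.
The remaining 50% of clearance is unaffected.
Relative clearance = 0.0754 + 0.0624 + 0.5 = 0.6378.
New steady-state plasma level = 13.4 / 0.6378 = 21.0 μg/mL (concentration scales inversely with clearance).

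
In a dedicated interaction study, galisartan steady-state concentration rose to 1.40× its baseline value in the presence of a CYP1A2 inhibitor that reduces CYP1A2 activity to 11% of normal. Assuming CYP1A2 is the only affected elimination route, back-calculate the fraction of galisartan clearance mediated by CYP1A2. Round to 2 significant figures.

Call the CYP1A2 fraction fm. After the interaction, CL_new/CL_old = fm × 0.11 + (1 − fm).
Steady-state concentration ratio = 1 / (new CL fraction), so new CL fraction = 1 / 1.40 = 0.7143.
fm × 0.11 + 1 − fm = 0.7143  ⇒  fm × (0.11 − 1) = −0.2857  ⇒  fm = 0.32.

0.32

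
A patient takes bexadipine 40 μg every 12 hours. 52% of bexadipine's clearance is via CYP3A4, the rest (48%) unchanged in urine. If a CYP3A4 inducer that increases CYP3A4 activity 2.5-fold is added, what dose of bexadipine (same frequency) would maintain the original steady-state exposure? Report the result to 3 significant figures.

71.2 μg

CYP3A4: 0.52 × 2.5 = 1.3
Other: 0.48 (unchanged)
New clearance relative to baseline: 1.3 + 0.48 = 1.78.
Exposure is unchanged when dose changes in proportion to clearance. New dose = 40 μg × 1.78 = 71.2 μg.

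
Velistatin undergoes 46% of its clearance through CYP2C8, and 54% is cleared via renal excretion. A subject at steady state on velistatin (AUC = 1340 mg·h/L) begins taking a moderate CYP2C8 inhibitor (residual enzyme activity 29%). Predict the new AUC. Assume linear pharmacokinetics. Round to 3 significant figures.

1.99 × 10³ mg·h/L

CYP2C8: 0.46 × 0.29 = 0.1334
Other: 0.54 (unchanged)
Relative clearance = 0.1334 + 0.54 = 0.6734.
AUC ∝ 1/CL, so new value = 1340 / 0.6734 = 1.99 × 10³ mg·h/L.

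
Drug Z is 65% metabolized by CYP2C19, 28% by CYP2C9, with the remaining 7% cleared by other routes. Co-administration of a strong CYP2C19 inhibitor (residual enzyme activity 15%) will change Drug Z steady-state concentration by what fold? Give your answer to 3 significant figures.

The CYP2C19 pathway (65% of clearance) drops to 0.15× activity: 0.65 × 0.15 = 0.0975.
CYP2C9 (28%) and the residual 7% are unaffected.
Relative clearance = 0.0975 + 0.28 + 0.07 = 0.4475.
Since steady-state concentration ∝ 1/CL, the ratio is 1 / 0.4475 = 2.23.

2.23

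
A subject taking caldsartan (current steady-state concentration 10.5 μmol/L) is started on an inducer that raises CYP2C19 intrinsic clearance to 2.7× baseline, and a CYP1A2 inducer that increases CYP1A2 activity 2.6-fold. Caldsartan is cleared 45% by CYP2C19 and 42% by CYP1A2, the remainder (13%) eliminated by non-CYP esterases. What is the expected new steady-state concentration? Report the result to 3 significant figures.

4.31 μmol/L

The CYP2C19 pathway (45% of clearance) rises to 2.7× activity: 0.45 × 2.7 = 1.215.
The CYP1A2 pathway (42% of clearance) rises to 2.6× activity: 0.42 × 2.6 = 1.092.
The remaining 13% of clearance is unaffected.
CL_new/CL_old = 1.215 + 1.092 + 0.13 = 2.437.
Dividing the baseline by the relative clearance: 10.5 / 2.437 = 4.31 μmol/L.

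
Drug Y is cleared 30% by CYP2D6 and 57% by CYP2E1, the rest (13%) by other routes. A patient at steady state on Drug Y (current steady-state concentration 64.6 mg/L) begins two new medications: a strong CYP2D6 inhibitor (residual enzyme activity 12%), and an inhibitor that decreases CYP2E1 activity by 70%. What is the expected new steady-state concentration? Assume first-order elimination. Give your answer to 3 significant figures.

192 mg/L

CYP2D6: 0.3 × 0.12 = 0.036
CYP2E1: 0.57 × 0.3 = 0.171
Other: 0.13 (unchanged)
New clearance relative to baseline: 0.036 + 0.171 + 0.13 = 0.337.
Dividing the baseline by the relative clearance: 64.6 / 0.337 = 192 mg/L.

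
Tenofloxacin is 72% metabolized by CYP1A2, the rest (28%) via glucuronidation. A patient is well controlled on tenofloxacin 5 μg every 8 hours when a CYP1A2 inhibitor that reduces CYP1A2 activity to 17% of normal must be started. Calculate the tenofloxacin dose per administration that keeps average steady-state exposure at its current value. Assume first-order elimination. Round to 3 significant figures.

2.01 μg

The CYP1A2 pathway (72% of clearance) drops to 0.17× activity: 0.72 × 0.17 = 0.1224.
Non-CYP routes (28%) are unchanged.
Relative clearance = 0.1224 + 0.28 = 0.4024.
To maintain the same steady-state level, dose must scale with clearance: new dose = 5 × 0.4024 = 2.01 μg.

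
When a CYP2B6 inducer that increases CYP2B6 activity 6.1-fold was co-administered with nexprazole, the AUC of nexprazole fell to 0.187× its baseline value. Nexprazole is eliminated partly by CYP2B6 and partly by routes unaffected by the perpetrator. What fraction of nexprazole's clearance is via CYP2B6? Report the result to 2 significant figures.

Let x = fm,CYP2B6. Because AUC ∝ 1/CL, relative clearance rose to 1/0.187 = 5.348.
Only the CYP2B6 route changed, so 5.348 = x·6.1 + (1 − x), giving x = 0.85.

0.85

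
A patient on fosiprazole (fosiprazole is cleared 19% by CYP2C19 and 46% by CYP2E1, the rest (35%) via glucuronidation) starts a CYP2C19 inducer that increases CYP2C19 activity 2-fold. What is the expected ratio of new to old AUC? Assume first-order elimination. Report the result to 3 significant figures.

The CYP2C19 pathway (19% of clearance) increases to 2× activity: 0.19 × 2 = 0.38.
CYP2E1 (46%) and the residual 35% are unaffected.
New clearance relative to baseline: 0.38 + 0.46 + 0.35 = 1.19.
AUC ratio = CL_old/CL_new = 1 / 1.19 = 0.840.

0.840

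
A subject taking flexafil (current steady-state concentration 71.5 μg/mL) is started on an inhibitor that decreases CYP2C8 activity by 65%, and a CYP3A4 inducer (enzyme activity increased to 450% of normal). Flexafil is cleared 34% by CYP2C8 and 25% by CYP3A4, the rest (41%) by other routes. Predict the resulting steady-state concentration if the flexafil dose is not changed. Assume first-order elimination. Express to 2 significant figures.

The CYP2C8 pathway (34% of clearance) drops to 0.35× activity: 0.34 × 0.35 = 0.119.
The CYP3A4 pathway (25% of clearance) is boosted to 4.5× activity: 0.25 × 4.5 = 1.125.
The remaining 41% of clearance is unaffected.
New clearance relative to baseline: 0.119 + 1.125 + 0.41 = 1.654.
Dividing the baseline by the relative clearance: 71.5 / 1.654 = 43 μg/mL.

43 μg/mL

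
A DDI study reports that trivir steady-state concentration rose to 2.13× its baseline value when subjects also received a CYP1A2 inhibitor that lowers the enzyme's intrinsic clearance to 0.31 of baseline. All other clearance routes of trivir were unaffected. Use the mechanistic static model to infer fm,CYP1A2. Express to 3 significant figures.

0.769

Let x = fm,CYP1A2. Because steady-state concentration ∝ 1/CL, relative clearance fell to 1/2.13 = 0.4695.
Setting x·0.31 + (1 − x) = 0.4695 and solving: x = (0.4695 − 1)/(0.31 − 1) = 0.769.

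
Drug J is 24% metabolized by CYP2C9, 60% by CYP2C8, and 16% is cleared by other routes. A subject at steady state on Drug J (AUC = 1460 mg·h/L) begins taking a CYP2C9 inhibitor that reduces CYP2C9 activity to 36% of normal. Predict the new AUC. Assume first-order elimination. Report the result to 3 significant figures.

1.72 × 10³ mg·h/L

CYP2C9: 0.24 × 0.36 = 0.0864
CYP2C8: 0.6 (unchanged)
Other: 0.16 (unchanged)
Relative clearance = 0.0864 + 0.6 + 0.16 = 0.8464.
New AUC = baseline ÷ relative clearance = 1460 / 0.8464 = 1.72 × 10³ mg·h/L.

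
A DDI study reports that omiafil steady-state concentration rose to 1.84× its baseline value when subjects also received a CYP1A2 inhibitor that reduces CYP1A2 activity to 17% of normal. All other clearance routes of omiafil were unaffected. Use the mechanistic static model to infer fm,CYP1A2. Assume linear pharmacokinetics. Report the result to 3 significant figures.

CL'/CL = 1 / 1.84 = 0.5435
0.17·fm + (1 − fm) = 0.5435
fm = (0.5435 − 1) / (0.17 − 1) = 0.550

0.550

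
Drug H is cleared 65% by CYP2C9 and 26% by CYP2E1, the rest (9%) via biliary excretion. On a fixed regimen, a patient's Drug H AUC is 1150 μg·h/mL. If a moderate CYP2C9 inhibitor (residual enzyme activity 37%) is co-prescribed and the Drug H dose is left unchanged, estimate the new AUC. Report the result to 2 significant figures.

1.9 × 10³ μg·h/mL

The CYP2C9 pathway (65% of clearance) falls to 0.37× activity: 0.65 × 0.37 = 0.2405.
CYP2E1 (26%) and the residual 9% are unaffected.
New clearance relative to baseline: 0.2405 + 0.26 + 0.09 = 0.5905.
With dosing unchanged, AUC scales as 1/CL: 1150 / 0.5905 = 1.9 × 10³ μg·h/mL.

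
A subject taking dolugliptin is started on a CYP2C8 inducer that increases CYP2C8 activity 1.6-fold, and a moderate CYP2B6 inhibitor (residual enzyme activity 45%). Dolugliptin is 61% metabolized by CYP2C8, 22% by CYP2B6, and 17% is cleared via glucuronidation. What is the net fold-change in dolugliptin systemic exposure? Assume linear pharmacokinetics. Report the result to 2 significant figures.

0.80

The CYP2C8 pathway (61% of clearance) is boosted to 1.6× activity: 0.61 × 1.6 = 0.976.
The CYP2B6 pathway (22% of clearance) is reduced to 0.45× activity: 0.22 × 0.45 = 0.099.
The remaining 17% of clearance is unaffected.
Relative clearance = 0.976 + 0.099 + 0.17 = 1.245.
Net systemic exposure ratio = 1 / 1.245 = 0.80.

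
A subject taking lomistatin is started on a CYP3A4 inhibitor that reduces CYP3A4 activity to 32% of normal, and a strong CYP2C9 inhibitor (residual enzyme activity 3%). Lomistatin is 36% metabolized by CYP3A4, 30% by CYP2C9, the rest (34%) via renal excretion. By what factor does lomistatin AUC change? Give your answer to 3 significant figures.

2.15

The CYP3A4 pathway (36% of clearance) is reduced to 0.32× activity: 0.36 × 0.32 = 0.1152.
The CYP2C9 pathway (30% of clearance) falls to 0.03× activity: 0.3 × 0.03 = 0.009.
Non-CYP routes (34%) are unchanged.
New clearance relative to baseline: 0.1152 + 0.009 + 0.34 = 0.4642.
Net AUC ratio = 1 / 0.4642 = 2.15.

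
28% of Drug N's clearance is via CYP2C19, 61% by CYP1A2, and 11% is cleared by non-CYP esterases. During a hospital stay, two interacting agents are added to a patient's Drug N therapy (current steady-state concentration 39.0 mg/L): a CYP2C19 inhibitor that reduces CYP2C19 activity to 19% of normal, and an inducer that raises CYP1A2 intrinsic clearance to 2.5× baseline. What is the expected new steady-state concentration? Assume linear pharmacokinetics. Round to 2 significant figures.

23 mg/L

CYP2C19: 0.28 × 0.19 = 0.0532
CYP1A2: 0.61 × 2.5 = 1.525
Other: 0.11 (unchanged)
CL_new/CL_old = 0.0532 + 1.525 + 0.11 = 1.6882.
Dividing the baseline by the relative clearance: 39.0 / 1.6882 = 23 mg/L.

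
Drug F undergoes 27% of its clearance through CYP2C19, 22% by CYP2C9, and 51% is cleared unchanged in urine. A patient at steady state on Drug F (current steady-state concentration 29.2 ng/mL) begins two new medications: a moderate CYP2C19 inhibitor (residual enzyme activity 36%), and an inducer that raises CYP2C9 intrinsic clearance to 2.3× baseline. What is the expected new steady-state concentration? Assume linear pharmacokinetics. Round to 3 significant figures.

The CYP2C19 pathway (27% of clearance) drops to 0.36× activity: 0.27 × 0.36 = 0.0972.
The CYP2C9 pathway (22% of clearance) rises to 2.3× activity: 0.22 × 2.3 = 0.506.
Non-CYP routes (51%) are unchanged.
New clearance relative to baseline: 0.0972 + 0.506 + 0.51 = 1.1132.
New steady-state concentration = 29.2 / 1.1132 = 26.2 ng/mL (concentration scales inversely with clearance).

26.2 ng/mL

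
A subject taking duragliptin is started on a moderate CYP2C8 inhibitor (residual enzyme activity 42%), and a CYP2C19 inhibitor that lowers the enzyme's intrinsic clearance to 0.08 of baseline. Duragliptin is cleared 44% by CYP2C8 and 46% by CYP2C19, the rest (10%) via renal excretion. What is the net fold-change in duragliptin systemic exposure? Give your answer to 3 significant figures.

3.11

CYP2C8: 0.44 × 0.42 = 0.1848
CYP2C19: 0.46 × 0.08 = 0.0368
Other: 0.1 (unchanged)
CL_new/CL_old = 0.1848 + 0.0368 + 0.1 = 0.3216.
Systemic exposure ∝ 1/CL: fold-change = 1 / 0.3216 = 3.11.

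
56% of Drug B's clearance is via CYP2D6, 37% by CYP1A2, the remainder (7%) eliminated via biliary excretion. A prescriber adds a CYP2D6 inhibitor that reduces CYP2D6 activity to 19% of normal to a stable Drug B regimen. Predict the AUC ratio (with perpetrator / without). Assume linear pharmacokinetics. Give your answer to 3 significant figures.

The CYP2D6 pathway (56% of clearance) is reduced to 0.19× activity: 0.56 × 0.19 = 0.1064.
CYP1A2 (37%) and the residual 7% are unaffected.
New clearance relative to baseline: 0.1064 + 0.37 + 0.07 = 0.5464.
Since AUC ∝ 1/CL, the ratio is 1 / 0.5464 = 1.83.

1.83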